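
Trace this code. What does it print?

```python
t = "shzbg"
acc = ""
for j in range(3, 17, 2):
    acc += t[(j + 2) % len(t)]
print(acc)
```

szghbsz

j=3: add t[0]='s' → 's'
j=5: add t[2]='z' → 'sz'
j=7: add t[4]='g' → 'szg'
j=9: add t[1]='h' → 'szgh'
j=11: add t[3]='b' → 'szghb'
j=13: add t[0]='s' → 'szghbs'
j=15: add t[2]='z' → 'szghbsz'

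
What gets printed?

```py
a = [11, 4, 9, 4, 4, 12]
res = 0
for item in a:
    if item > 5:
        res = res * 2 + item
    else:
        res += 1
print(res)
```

82

item=11: >5, res = 0*2+11 = 11
item=4: not >5, res = 11+1 = 12
item=9: >5, res = 12*2+9 = 33
item=4: not >5, res = 33+1 = 34
item=4: not >5, res = 34+1 = 35
item=12: >5, res = 35*2+12 = 82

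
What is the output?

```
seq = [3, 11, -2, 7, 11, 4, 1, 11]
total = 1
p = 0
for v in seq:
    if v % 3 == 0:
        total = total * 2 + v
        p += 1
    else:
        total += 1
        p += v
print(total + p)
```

v=3: %3==0, total = 1*2+3 = 5; p=1
v=11: not %3==0, total = 5+1 = 6; p=12
v=-2: not %3==0, total = 6+1 = 7; p=10
v=7: not %3==0, total = 7+1 = 8; p=17
v=11: not %3==0, total = 8+1 = 9; p=28
v=4: not %3==0, total = 9+1 = 10; p=32
v=1: not %3==0, total = 10+1 = 11; p=33
v=11: not %3==0, total = 11+1 = 12; p=44
total+p = 12+44 = 56

56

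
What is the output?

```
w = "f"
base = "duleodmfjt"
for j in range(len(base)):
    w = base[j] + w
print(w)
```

tjfmdoeludf

j=0: prepend 'd' → 'df'
j=1: prepend 'u' → 'udf'
j=2: prepend 'l' → 'ludf'
j=3: prepend 'e' → 'eludf'
j=4: prepend 'o' → 'oeludf'
j=5: prepend 'd' → 'doeludf'
j=6: prepend 'm' → 'mdoeludf'
j=7: prepend 'f' → 'fmdoeludf'
j=8: prepend 'j' → 'jfmdoeludf'
j=9: prepend 't' → 'tjfmdoeludf'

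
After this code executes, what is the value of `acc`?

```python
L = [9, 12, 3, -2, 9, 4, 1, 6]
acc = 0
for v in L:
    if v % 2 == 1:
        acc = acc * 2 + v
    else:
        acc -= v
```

1

v=9: odd, acc = 0*2+9 = 9
v=12: not odd, acc = 9-12 = -3
v=3: odd, acc = (-3)*2+3 = -3
v=-2: not odd, acc = (-3)-(-2) = -1
v=9: odd, acc = (-1)*2+9 = 7
v=4: not odd, acc = 7-4 = 3
v=1: odd, acc = 3*2+1 = 7
v=6: not odd, acc = 7-6 = 1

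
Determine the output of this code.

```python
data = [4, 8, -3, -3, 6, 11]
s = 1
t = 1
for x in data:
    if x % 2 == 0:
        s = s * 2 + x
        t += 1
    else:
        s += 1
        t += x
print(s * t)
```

x=4: even, s = 1*2+4 = 6; t=2
x=8: even, s = 6*2+8 = 20; t=3
x=-3: not even, s = 20+1 = 21; t=0
x=-3: not even, s = 21+1 = 22; t=-3
x=6: even, s = 22*2+6 = 50; t=-2
x=11: not even, s = 50+1 = 51; t=9
s*t = 51*9 = 459

459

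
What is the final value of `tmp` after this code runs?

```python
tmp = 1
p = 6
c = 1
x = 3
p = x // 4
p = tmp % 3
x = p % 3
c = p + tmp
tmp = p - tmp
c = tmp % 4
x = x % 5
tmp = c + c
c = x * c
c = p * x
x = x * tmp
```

0

p = 3//4 = 0
p = 1%3 = 1
x = 1%3 = 1
c = 1+1 = 2
tmp = 1-1 = 0
c = 0%4 = 0
x = 1%5 = 1
tmp = 0+0 = 0
c = 1*0 = 0
c = 1*1 = 1
x = 1*0 = 0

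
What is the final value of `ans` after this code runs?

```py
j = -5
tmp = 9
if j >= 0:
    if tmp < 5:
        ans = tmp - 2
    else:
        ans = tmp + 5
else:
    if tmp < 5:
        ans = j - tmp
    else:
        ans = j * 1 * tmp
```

j=-5, tmp=9
j >= 0 is False; tmp < 5 is False
→ ans = j * 1 * tmp = -45

-45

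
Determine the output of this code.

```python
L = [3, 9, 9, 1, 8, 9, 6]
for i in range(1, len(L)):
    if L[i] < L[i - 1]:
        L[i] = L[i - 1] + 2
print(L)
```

[3, 9, 9, 11, 13, 15, 17]

i=1: 9>=3, unchanged → [3, 9, 9, 1, 8, 9, 6]
i=2: 9>=9, unchanged → [3, 9, 9, 1, 8, 9, 6]
i=3: 1<9, L[3] = 9+2 = 11 → [3, 9, 9, 11, 8, 9, 6]
i=4: 8<11, L[4] = 11+2 = 13 → [3, 9, 9, 11, 13, 9, 6]
i=5: 9<13, L[5] = 13+2 = 15 → [3, 9, 9, 11, 13, 15, 6]
i=6: 6<15, L[6] = 15+2 = 17 → [3, 9, 9, 11, 13, 15, 17]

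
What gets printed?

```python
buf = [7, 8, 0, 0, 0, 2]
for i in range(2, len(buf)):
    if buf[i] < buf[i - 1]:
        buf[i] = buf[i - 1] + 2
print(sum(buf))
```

67

i=2: 0<8, buf[2] = 8+2 = 10 → [7, 8, 10, 0, 0, 2]
i=3: 0<10, buf[3] = 10+2 = 12 → [7, 8, 10, 12, 0, 2]
i=4: 0<12, buf[4] = 12+2 = 14 → [7, 8, 10, 12, 14, 2]
i=5: 2<14, buf[5] = 14+2 = 16 → [7, 8, 10, 12, 14, 16]
sum = 67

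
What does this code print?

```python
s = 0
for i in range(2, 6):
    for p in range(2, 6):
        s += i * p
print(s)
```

i=2,p=2: s = 0+4 = 4
i=2,p=3: s = 4+6 = 10
i=2,p=4: s = 10+8 = 18
i=2,p=5: s = 18+10 = 28
i=3,p=2: s = 28+6 = 34
i=3,p=3: s = 34+9 = 43
i=3,p=4: s = 43+12 = 55
i=3,p=5: s = 55+15 = 70
i=4,p=2: s = 70+8 = 78
i=4,p=3: s = 78+12 = 90
i=4,p=4: s = 90+16 = 106
i=4,p=5: s = 106+20 = 126
i=5,p=2: s = 126+10 = 136
i=5,p=3: s = 136+15 = 151
i=5,p=4: s = 151+20 = 171
i=5,p=5: s = 171+25 = 196

196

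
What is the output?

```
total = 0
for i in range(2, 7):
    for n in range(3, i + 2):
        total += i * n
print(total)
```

315

i=2,n=3: total = 0+6 = 6
i=3,n=3: total = 6+9 = 15
i=3,n=4: total = 15+12 = 27
i=4,n=3: total = 27+12 = 39
i=4,n=4: total = 39+16 = 55
i=4,n=5: total = 55+20 = 75
i=5,n=3: total = 75+15 = 90
i=5,n=4: total = 90+20 = 110
i=5,n=5: total = 110+25 = 135
i=5,n=6: total = 135+30 = 165
i=6,n=3: total = 165+18 = 183
i=6,n=4: total = 183+24 = 207
i=6,n=5: total = 207+30 = 237
i=6,n=6: total = 237+36 = 273
i=6,n=7: total = 273+42 = 315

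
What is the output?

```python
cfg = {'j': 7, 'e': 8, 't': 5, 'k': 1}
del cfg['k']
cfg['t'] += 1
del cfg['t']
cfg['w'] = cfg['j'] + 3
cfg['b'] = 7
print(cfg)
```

del 'k' → {'j': 7, 'e': 8, 't': 5}
cfg['t'] = 5+1 = 6 → {'j': 7, 'e': 8, 't': 6}
del 't' → {'j': 7, 'e': 8}
cfg['w'] = cfg['j']+3 = 10 → {'j': 7, 'e': 8, 'w': 10}
cfg['b'] = 7 → {'j': 7, 'e': 8, 'w': 10, 'b': 7}

{'j': 7, 'e': 8, 'w': 10, 'b': 7}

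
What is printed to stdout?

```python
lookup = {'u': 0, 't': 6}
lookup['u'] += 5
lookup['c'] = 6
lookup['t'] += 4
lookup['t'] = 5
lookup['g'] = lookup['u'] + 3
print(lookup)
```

lookup['u'] = 0+5 = 5 → {'u': 5, 't': 6}
lookup['c'] = 6 → {'u': 5, 't': 6, 'c': 6}
lookup['t'] = 6+4 = 10 → {'u': 5, 't': 10, 'c': 6}
lookup['t'] = 5 → {'u': 5, 't': 5, 'c': 6}
lookup['g'] = lookup['u']+3 = 8 → {'u': 5, 't': 5, 'c': 6, 'g': 8}

{'u': 5, 't': 5, 'c': 6, 'g': 8}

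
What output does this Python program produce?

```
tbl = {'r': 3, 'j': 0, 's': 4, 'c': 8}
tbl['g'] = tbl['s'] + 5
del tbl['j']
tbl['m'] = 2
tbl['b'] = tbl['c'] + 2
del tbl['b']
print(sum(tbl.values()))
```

26

tbl['g'] = tbl['s']+5 = 9 → {'r': 3, 'j': 0, 's': 4, 'c': 8, 'g': 9}
del 'j' → {'r': 3, 's': 4, 'c': 8, 'g': 9}
tbl['m'] = 2 → {'r': 3, 's': 4, 'c': 8, 'g': 9, 'm': 2}
tbl['b'] = tbl['c']+2 = 10 → {'r': 3, 's': 4, 'c': 8, 'g': 9, 'm': 2, 'b': 10}
del 'b' → {'r': 3, 's': 4, 'c': 8, 'g': 9, 'm': 2}
sum of values = 26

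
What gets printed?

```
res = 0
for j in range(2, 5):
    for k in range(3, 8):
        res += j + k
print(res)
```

j=2,k=3: res = 0+5 = 5
j=2,k=4: res = 5+6 = 11
j=2,k=5: res = 11+7 = 18
j=2,k=6: res = 18+8 = 26
j=2,k=7: res = 26+9 = 35
j=3,k=3: res = 35+6 = 41
j=3,k=4: res = 41+7 = 48
j=3,k=5: res = 48+8 = 56
j=3,k=6: res = 56+9 = 65
j=3,k=7: res = 65+10 = 75
j=4,k=3: res = 75+7 = 82
j=4,k=4: res = 82+8 = 90
j=4,k=5: res = 90+9 = 99
j=4,k=6: res = 99+10 = 109
j=4,k=7: res = 109+11 = 120

120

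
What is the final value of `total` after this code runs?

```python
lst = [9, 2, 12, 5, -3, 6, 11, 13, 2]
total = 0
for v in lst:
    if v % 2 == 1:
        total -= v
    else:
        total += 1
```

v=9: odd, total = 0-9 = -9
v=2: not odd, total = (-9)+1 = -8
v=12: not odd, total = (-8)+1 = -7
v=5: odd, total = (-7)-5 = -12
v=-3: odd, total = (-12)-(-3) = -9
v=6: not odd, total = (-9)+1 = -8
v=11: odd, total = (-8)-11 = -19
v=13: odd, total = (-19)-13 = -32
v=2: not odd, total = (-32)+1 = -31

-31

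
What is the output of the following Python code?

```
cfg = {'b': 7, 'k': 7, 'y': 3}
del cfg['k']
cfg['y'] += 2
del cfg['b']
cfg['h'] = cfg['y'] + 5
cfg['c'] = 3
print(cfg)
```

{'y': 5, 'h': 10, 'c': 3}

del 'k' → {'b': 7, 'y': 3}
cfg['y'] = 3+2 = 5 → {'b': 7, 'y': 5}
del 'b' → {'y': 5}
cfg['h'] = cfg['y']+5 = 10 → {'y': 5, 'h': 10}
cfg['c'] = 3 → {'y': 5, 'h': 10, 'c': 3}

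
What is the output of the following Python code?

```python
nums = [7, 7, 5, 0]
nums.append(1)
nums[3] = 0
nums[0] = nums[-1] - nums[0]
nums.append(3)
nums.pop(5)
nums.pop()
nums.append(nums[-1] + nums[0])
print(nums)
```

[-6, 7, 5, 0, -6]

append 1 → [7, 7, 5, 0, 1]
nums[3] = 0 → [7, 7, 5, 0, 1]
nums[0] = nums[-1]-nums[0] = 1-7 = -6 → [-6, 7, 5, 0, 1]
append 3 → [-6, 7, 5, 0, 1, 3]
pop(5) removes 3 → [-6, 7, 5, 0, 1]
pop() removes 1 → [-6, 7, 5, 0]
append nums[-1]+nums[0] = 0+(-6) = -6 → [-6, 7, 5, 0, -6]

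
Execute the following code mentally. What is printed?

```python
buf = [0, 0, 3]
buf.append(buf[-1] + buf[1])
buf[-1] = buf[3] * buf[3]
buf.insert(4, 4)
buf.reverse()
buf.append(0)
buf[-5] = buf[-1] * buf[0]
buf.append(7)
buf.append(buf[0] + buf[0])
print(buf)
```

[4, 0, 3, 0, 0, 0, 7, 8]

append buf[-1]+buf[1] = 3+0 = 3 → [0, 0, 3, 3]
buf[-1] = buf[3]*buf[3] = 3*3 = 9 → [0, 0, 3, 9]
insert 4 at 4 → [0, 0, 3, 9, 4]
reverse → [4, 9, 3, 0, 0]
append 0 → [4, 9, 3, 0, 0, 0]
buf[-5] = buf[-1]*buf[0] = 0*4 = 0 → [4, 0, 3, 0, 0, 0]
append 7 → [4, 0, 3, 0, 0, 0, 7]
append buf[0]+buf[0] = 4+4 = 8 → [4, 0, 3, 0, 0, 0, 7, 8]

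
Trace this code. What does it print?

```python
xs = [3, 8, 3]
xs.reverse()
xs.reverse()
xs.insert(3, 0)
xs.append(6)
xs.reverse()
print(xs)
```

reverse → [3, 8, 3]
reverse → [3, 8, 3]
insert 0 at 3 → [3, 8, 3, 0]
append 6 → [3, 8, 3, 0, 6]
reverse → [6, 0, 3, 8, 3]

[6, 0, 3, 8, 3]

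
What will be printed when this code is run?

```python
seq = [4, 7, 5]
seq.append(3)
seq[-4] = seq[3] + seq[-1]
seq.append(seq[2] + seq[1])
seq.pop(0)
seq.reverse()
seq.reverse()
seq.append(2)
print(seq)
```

append 3 → [4, 7, 5, 3]
seq[-4] = seq[3]+seq[-1] = 3+3 = 6 → [6, 7, 5, 3]
append seq[2]+seq[1] = 5+7 = 12 → [6, 7, 5, 3, 12]
pop(0) removes 6 → [7, 5, 3, 12]
reverse → [12, 3, 5, 7]
reverse → [7, 5, 3, 12]
append 2 → [7, 5, 3, 12, 2]

[7, 5, 3, 12, 2]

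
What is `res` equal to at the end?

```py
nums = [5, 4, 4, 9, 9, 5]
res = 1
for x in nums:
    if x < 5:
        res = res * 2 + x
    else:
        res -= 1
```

x=5: not <5, res = 1-1 = 0
x=4: <5, res = 0*2+4 = 4
x=4: <5, res = 4*2+4 = 12
x=9: not <5, res = 12-1 = 11
x=9: not <5, res = 11-1 = 10
x=5: not <5, res = 10-1 = 9

9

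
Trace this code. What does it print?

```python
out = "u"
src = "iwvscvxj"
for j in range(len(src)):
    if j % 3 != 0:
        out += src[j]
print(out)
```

j=0: skip
j=1: add 'w' → 'uw'
j=2: add 'v' → 'uwv'
j=3: skip
j=4: add 'c' → 'uwvc'
j=5: add 'v' → 'uwvcv'
j=6: skip
j=7: add 'j' → 'uwvcvj'

uwvcvj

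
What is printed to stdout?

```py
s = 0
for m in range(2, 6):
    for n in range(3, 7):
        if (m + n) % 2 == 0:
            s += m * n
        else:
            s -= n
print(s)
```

m=2,n=3: odd sum, s = 0-3 = -3
m=2,n=4: even sum, s = (-3)+8 = 5
m=2,n=5: odd sum, s = 5-5 = 0
m=2,n=6: even sum, s = 0+12 = 12
m=3,n=3: even sum, s = 12+9 = 21
m=3,n=4: odd sum, s = 21-4 = 17
m=3,n=5: even sum, s = 17+15 = 32
m=3,n=6: odd sum, s = 32-6 = 26
m=4,n=3: odd sum, s = 26-3 = 23
m=4,n=4: even sum, s = 23+16 = 39
m=4,n=5: odd sum, s = 39-5 = 34
m=4,n=6: even sum, s = 34+24 = 58
m=5,n=3: even sum, s = 58+15 = 73
m=5,n=4: odd sum, s = 73-4 = 69
m=5,n=5: even sum, s = 69+25 = 94
m=5,n=6: odd sum, s = 94-6 = 88

88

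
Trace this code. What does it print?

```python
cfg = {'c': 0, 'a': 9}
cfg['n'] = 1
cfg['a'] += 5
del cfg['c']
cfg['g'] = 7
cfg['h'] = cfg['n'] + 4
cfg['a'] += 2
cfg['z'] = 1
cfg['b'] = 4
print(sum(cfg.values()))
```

cfg['n'] = 1 → {'c': 0, 'a': 9, 'n': 1}
cfg['a'] = 9+5 = 14 → {'c': 0, 'a': 14, 'n': 1}
del 'c' → {'a': 14, 'n': 1}
cfg['g'] = 7 → {'a': 14, 'n': 1, 'g': 7}
cfg['h'] = cfg['n']+4 = 5 → {'a': 14, 'n': 1, 'g': 7, 'h': 5}
cfg['a'] = 14+2 = 16 → {'a': 16, 'n': 1, 'g': 7, 'h': 5}
cfg['z'] = 1 → {'a': 16, 'n': 1, 'g': 7, 'h': 5, 'z': 1}
cfg['b'] = 4 → {'a': 16, 'n': 1, 'g': 7, 'h': 5, 'z': 1, 'b': 4}
sum of values = 34

34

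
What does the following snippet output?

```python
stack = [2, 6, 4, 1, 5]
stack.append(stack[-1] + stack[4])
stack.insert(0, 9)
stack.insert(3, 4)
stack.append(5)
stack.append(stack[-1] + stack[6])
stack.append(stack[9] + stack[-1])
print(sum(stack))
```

append stack[-1]+stack[4] = 5+5 = 10 → [2, 6, 4, 1, 5, 10]
insert 9 at 0 → [9, 2, 6, 4, 1, 5, 10]
insert 4 at 3 → [9, 2, 6, 4, 4, 1, 5, 10]
append 5 → [9, 2, 6, 4, 4, 1, 5, 10, 5]
append stack[-1]+stack[6] = 5+5 = 10 → [9, 2, 6, 4, 4, 1, 5, 10, 5, 10]
append stack[9]+stack[-1] = 10+10 = 20 → [9, 2, 6, 4, 4, 1, 5, 10, 5, 10, 20]
sum = 76

76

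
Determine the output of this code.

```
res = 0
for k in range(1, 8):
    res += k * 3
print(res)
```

k=1: res = 0+1*3 = 3
k=2: res = 3+2*3 = 9
k=3: res = 9+3*3 = 18
k=4: res = 18+4*3 = 30
k=5: res = 30+5*3 = 45
k=6: res = 45+6*3 = 63
k=7: res = 63+7*3 = 84

84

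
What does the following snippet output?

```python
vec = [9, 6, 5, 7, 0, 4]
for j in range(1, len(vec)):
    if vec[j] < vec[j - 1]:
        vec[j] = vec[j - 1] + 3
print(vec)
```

[9, 12, 15, 18, 21, 24]

j=1: 6<9, vec[1] = 9+3 = 12 → [9, 12, 5, 7, 0, 4]
j=2: 5<12, vec[2] = 12+3 = 15 → [9, 12, 15, 7, 0, 4]
j=3: 7<15, vec[3] = 15+3 = 18 → [9, 12, 15, 18, 0, 4]
j=4: 0<18, vec[4] = 18+3 = 21 → [9, 12, 15, 18, 21, 4]
j=5: 4<21, vec[5] = 21+3 = 24 → [9, 12, 15, 18, 21, 24]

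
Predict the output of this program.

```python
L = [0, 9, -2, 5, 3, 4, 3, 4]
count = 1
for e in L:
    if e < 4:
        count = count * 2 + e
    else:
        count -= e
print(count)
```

-87

e=0: <4, count = 1*2+0 = 2
e=9: not <4, count = 2-9 = -7
e=-2: <4, count = (-7)*2+(-2) = -16
e=5: not <4, count = (-16)-5 = -21
e=3: <4, count = (-21)*2+3 = -39
e=4: not <4, count = (-39)-4 = -43
e=3: <4, count = (-43)*2+3 = -83
e=4: not <4, count = (-83)-4 = -87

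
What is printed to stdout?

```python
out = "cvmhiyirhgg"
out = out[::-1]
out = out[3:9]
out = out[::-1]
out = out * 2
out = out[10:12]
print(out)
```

reverse → 'gghriyihmvc'
slice [3:9] → 'riyihm'
reverse → 'mhiyir'
repeat ×2 → 'mhiyirmhiyir'
slice [10:12] → 'ir'

ir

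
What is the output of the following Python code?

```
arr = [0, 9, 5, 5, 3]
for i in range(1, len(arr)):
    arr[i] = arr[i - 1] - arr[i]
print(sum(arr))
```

-64

i=1: arr[1] = 0-9 = -9 → [0, -9, 5, 5, 3]
i=2: arr[2] = (-9)-5 = -14 → [0, -9, -14, 5, 3]
i=3: arr[3] = (-14)-5 = -19 → [0, -9, -14, -19, 3]
i=4: arr[4] = (-19)-3 = -22 → [0, -9, -14, -19, -22]
sum = -64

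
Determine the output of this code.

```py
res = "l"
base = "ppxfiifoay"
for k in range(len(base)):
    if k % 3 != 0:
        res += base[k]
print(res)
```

k=0: skip
k=1: add 'p' → 'lp'
k=2: add 'x' → 'lpx'
k=3: skip
k=4: add 'i' → 'lpxi'
k=5: add 'i' → 'lpxii'
k=6: skip
k=7: add 'o' → 'lpxiio'
k=8: add 'a' → 'lpxiioa'
k=9: skip

lpxiioa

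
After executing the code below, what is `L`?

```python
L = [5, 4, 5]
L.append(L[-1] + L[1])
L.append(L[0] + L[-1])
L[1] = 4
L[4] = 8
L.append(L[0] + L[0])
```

[5, 4, 5, 9, 8, 10]

append L[-1]+L[1] = 5+4 = 9 → [5, 4, 5, 9]
append L[0]+L[-1] = 5+9 = 14 → [5, 4, 5, 9, 14]
L[1] = 4 → [5, 4, 5, 9, 14]
L[4] = 8 → [5, 4, 5, 9, 8]
append L[0]+L[0] = 5+5 = 10 → [5, 4, 5, 9, 8, 10]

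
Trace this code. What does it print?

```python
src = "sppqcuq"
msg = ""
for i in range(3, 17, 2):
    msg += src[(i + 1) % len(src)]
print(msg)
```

cqpqusp

i=3: add src[4]='c' → 'c'
i=5: add src[6]='q' → 'cq'
i=7: add src[1]='p' → 'cqp'
i=9: add src[3]='q' → 'cqpq'
i=11: add src[5]='u' → 'cqpqu'
i=13: add src[0]='s' → 'cqpqus'
i=15: add src[2]='p' → 'cqpqusp'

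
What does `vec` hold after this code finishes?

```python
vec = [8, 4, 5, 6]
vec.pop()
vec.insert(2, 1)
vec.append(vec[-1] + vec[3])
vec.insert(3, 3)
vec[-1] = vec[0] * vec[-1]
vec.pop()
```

pop() removes 6 → [8, 4, 5]
insert 1 at 2 → [8, 4, 1, 5]
append vec[-1]+vec[3] = 5+5 = 10 → [8, 4, 1, 5, 10]
insert 3 at 3 → [8, 4, 1, 3, 5, 10]
vec[-1] = vec[0]*vec[-1] = 8*10 = 80 → [8, 4, 1, 3, 5, 80]
pop() removes 80 → [8, 4, 1, 3, 5]

[8, 4, 1, 3, 5]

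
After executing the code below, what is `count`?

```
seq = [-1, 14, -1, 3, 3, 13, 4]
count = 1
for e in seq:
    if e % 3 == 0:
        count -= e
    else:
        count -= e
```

e=-1: not %3==0, count = 1-(-1) = 2
e=14: not %3==0, count = 2-14 = -12
e=-1: not %3==0, count = (-12)-(-1) = -11
e=3: %3==0, count = (-11)-3 = -14
e=3: %3==0, count = (-14)-3 = -17
e=13: not %3==0, count = (-17)-13 = -30
e=4: not %3==0, count = (-30)-4 = -34

-34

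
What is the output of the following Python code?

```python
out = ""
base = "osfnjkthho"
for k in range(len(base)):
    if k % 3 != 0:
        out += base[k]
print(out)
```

sfjkhh

k=0: skip
k=1: add 's' → 's'
k=2: add 'f' → 'sf'
k=3: skip
k=4: add 'j' → 'sfj'
k=5: add 'k' → 'sfjk'
k=6: skip
k=7: add 'h' → 'sfjkh'
k=8: add 'h' → 'sfjkhh'
k=9: skip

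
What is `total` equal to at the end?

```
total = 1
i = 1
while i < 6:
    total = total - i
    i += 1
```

i=1: total = 1-1 = 0
i=2: total = 0-2 = -2
i=3: total = (-2)-3 = -5
i=4: total = (-5)-4 = -9
i=5: total = (-9)-5 = -14

-14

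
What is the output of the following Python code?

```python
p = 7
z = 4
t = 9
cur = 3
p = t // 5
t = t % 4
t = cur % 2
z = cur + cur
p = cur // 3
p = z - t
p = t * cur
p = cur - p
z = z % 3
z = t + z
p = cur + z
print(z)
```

p = 9//5 = 1
t = 9%4 = 1
t = 3%2 = 1
z = 3+3 = 6
p = 3//3 = 1
p = 6-1 = 5
p = 1*3 = 3
p = 3-3 = 0
z = 6%3 = 0
z = 1+0 = 1
p = 3+1 = 4

1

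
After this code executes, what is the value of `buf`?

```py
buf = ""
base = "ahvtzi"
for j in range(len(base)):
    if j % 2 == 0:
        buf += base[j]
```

'avz'

j=0: add 'a' → 'a'
j=1: skip
j=2: add 'v' → 'av'
j=3: skip
j=4: add 'z' → 'avz'
j=5: skip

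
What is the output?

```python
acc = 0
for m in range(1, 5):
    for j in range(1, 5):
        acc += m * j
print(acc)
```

100

m=1,j=1: acc = 0+1 = 1
m=1,j=2: acc = 1+2 = 3
m=1,j=3: acc = 3+3 = 6
m=1,j=4: acc = 6+4 = 10
m=2,j=1: acc = 10+2 = 12
m=2,j=2: acc = 12+4 = 16
m=2,j=3: acc = 16+6 = 22
m=2,j=4: acc = 22+8 = 30
m=3,j=1: acc = 30+3 = 33
m=3,j=2: acc = 33+6 = 39
m=3,j=3: acc = 39+9 = 48
m=3,j=4: acc = 48+12 = 60
m=4,j=1: acc = 60+4 = 64
m=4,j=2: acc = 64+8 = 72
m=4,j=3: acc = 72+12 = 84
m=4,j=4: acc = 84+16 = 100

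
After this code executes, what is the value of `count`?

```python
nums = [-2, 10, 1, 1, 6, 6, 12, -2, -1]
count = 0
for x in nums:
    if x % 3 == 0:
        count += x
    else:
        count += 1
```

x=-2: not %3==0, count = 0+1 = 1
x=10: not %3==0, count = 1+1 = 2
x=1: not %3==0, count = 2+1 = 3
x=1: not %3==0, count = 3+1 = 4
x=6: %3==0, count = 4+6 = 10
x=6: %3==0, count = 10+6 = 16
x=12: %3==0, count = 16+12 = 28
x=-2: not %3==0, count = 28+1 = 29
x=-1: not %3==0, count = 29+1 = 30

30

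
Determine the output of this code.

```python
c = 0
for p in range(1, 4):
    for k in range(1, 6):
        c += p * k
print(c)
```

p=1,k=1: c = 0+1 = 1
p=1,k=2: c = 1+2 = 3
p=1,k=3: c = 3+3 = 6
p=1,k=4: c = 6+4 = 10
p=1,k=5: c = 10+5 = 15
p=2,k=1: c = 15+2 = 17
p=2,k=2: c = 17+4 = 21
p=2,k=3: c = 21+6 = 27
p=2,k=4: c = 27+8 = 35
p=2,k=5: c = 35+10 = 45
p=3,k=1: c = 45+3 = 48
p=3,k=2: c = 48+6 = 54
p=3,k=3: c = 54+9 = 63
p=3,k=4: c = 63+12 = 75
p=3,k=5: c = 75+15 = 90

90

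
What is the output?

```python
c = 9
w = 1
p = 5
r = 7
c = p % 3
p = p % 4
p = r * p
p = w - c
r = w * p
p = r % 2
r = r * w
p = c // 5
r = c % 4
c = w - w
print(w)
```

1

c = 5%3 = 2
p = 5%4 = 1
p = 7*1 = 7
p = 1-2 = -1
r = 1*(-1) = -1
p = (-1)%2 = 1
r = (-1)*1 = -1
p = 2//5 = 0
r = 2%4 = 2
c = 1-1 = 0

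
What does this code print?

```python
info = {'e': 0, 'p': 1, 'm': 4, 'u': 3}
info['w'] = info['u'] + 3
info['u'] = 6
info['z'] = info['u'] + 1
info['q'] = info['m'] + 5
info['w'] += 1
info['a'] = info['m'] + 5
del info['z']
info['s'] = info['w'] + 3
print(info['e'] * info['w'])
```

info['w'] = info['u']+3 = 6 → {'e': 0, 'p': 1, 'm': 4, 'u': 3, 'w': 6}
info['u'] = 6 → {'e': 0, 'p': 1, 'm': 4, 'u': 6, 'w': 6}
info['z'] = info['u']+1 = 7 → {'e': 0, 'p': 1, 'm': 4, 'u': 6, 'w': 6, 'z': 7}
info['q'] = info['m']+5 = 9 → {'e': 0, 'p': 1, 'm': 4, 'u': 6, 'w': 6, 'z': 7, 'q': 9}
info['w'] = 6+1 = 7 → {'e': 0, 'p': 1, 'm': 4, 'u': 6, 'w': 7, 'z': 7, 'q': 9}
info['a'] = info['m']+5 = 9 → {'e': 0, 'p': 1, 'm': 4, 'u': 6, 'w': 7, 'z': 7, 'q': 9, 'a': 9}
del 'z' → {'e': 0, 'p': 1, 'm': 4, 'u': 6, 'w': 7, 'q': 9, 'a': 9}
info['s'] = info['w']+3 = 10 → {'e': 0, 'p': 1, 'm': 4, 'u': 6, 'w': 7, 'q': 9, 'a': 9, 's': 10}
info['e']*info['w'] = 0*7 = 0

0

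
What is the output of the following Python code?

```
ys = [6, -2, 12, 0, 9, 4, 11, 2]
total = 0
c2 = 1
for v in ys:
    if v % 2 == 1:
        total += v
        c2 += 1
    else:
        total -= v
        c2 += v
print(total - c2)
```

v=6: not odd, total = 0-6 = -6; c2=7
v=-2: not odd, total = (-6)-(-2) = -4; c2=5
v=12: not odd, total = (-4)-12 = -16; c2=17
v=0: not odd, total = (-16)-0 = -16; c2=17
v=9: odd, total = (-16)+9 = -7; c2=18
v=4: not odd, total = (-7)-4 = -11; c2=22
v=11: odd, total = (-11)+11 = 0; c2=23
v=2: not odd, total = 0-2 = -2; c2=25
total-c2 = (-2)-25 = -27

-27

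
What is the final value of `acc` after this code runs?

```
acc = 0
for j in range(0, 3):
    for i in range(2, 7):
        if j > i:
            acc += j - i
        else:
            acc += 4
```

60

j=0,i=2: not 0>2, acc = 0+4 = 4
j=0,i=3: not 0>3, acc = 4+4 = 8
j=0,i=4: not 0>4, acc = 8+4 = 12
j=0,i=5: not 0>5, acc = 12+4 = 16
j=0,i=6: not 0>6, acc = 16+4 = 20
j=1,i=2: not 1>2, acc = 20+4 = 24
j=1,i=3: not 1>3, acc = 24+4 = 28
j=1,i=4: not 1>4, acc = 28+4 = 32
j=1,i=5: not 1>5, acc = 32+4 = 36
j=1,i=6: not 1>6, acc = 36+4 = 40
j=2,i=2: not 2>2, acc = 40+4 = 44
j=2,i=3: not 2>3, acc = 44+4 = 48
j=2,i=4: not 2>4, acc = 48+4 = 52
j=2,i=5: not 2>5, acc = 52+4 = 56
j=2,i=6: not 2>6, acc = 56+4 = 60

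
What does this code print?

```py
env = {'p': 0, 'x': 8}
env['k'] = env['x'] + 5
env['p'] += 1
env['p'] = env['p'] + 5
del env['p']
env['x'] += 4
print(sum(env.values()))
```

25

env['k'] = env['x']+5 = 13 → {'p': 0, 'x': 8, 'k': 13}
env['p'] = 0+1 = 1 → {'p': 1, 'x': 8, 'k': 13}
env['p'] = env['p']+5 = 6 → {'p': 6, 'x': 8, 'k': 13}
del 'p' → {'x': 8, 'k': 13}
env['x'] = 8+4 = 12 → {'x': 12, 'k': 13}
sum of values = 25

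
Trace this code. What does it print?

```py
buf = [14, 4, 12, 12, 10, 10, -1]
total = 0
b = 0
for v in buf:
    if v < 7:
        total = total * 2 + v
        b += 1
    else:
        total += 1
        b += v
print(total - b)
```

-41

v=14: not <7, total = 0+1 = 1; b=14
v=4: <7, total = 1*2+4 = 6; b=15
v=12: not <7, total = 6+1 = 7; b=27
v=12: not <7, total = 7+1 = 8; b=39
v=10: not <7, total = 8+1 = 9; b=49
v=10: not <7, total = 9+1 = 10; b=59
v=-1: <7, total = 10*2+(-1) = 19; b=60
total-b = 19-60 = -41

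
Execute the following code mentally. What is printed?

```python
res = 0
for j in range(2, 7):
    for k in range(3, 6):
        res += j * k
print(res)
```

j=2,k=3: res = 0+6 = 6
j=2,k=4: res = 6+8 = 14
j=2,k=5: res = 14+10 = 24
j=3,k=3: res = 24+9 = 33
j=3,k=4: res = 33+12 = 45
j=3,k=5: res = 45+15 = 60
j=4,k=3: res = 60+12 = 72
j=4,k=4: res = 72+16 = 88
j=4,k=5: res = 88+20 = 108
j=5,k=3: res = 108+15 = 123
j=5,k=4: res = 123+20 = 143
j=5,k=5: res = 143+25 = 168
j=6,k=3: res = 168+18 = 186
j=6,k=4: res = 186+24 = 210
j=6,k=5: res = 210+30 = 240

240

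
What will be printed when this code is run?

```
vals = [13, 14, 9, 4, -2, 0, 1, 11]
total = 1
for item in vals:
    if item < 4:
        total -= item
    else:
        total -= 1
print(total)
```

-3

item=13: not <4, total = 1-1 = 0
item=14: not <4, total = 0-1 = -1
item=9: not <4, total = (-1)-1 = -2
item=4: not <4, total = (-2)-1 = -3
item=-2: <4, total = (-3)-(-2) = -1
item=0: <4, total = (-1)-0 = -1
item=1: <4, total = (-1)-1 = -2
item=11: not <4, total = (-2)-1 = -3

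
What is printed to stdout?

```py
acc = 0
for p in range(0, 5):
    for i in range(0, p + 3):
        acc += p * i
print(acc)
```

p=0,i=0: acc = 0+0 = 0
p=0,i=1: acc = 0+0 = 0
p=0,i=2: acc = 0+0 = 0
p=1,i=0: acc = 0+0 = 0
p=1,i=1: acc = 0+1 = 1
p=1,i=2: acc = 1+2 = 3
p=1,i=3: acc = 3+3 = 6
p=2,i=0: acc = 6+0 = 6
p=2,i=1: acc = 6+2 = 8
p=2,i=2: acc = 8+4 = 12
p=2,i=3: acc = 12+6 = 18
p=2,i=4: acc = 18+8 = 26
p=3,i=0: acc = 26+0 = 26
p=3,i=1: acc = 26+3 = 29
p=3,i=2: acc = 29+6 = 35
p=3,i=3: acc = 35+9 = 44
p=3,i=4: acc = 44+12 = 56
p=3,i=5: acc = 56+15 = 71
p=4,i=0: acc = 71+0 = 71
p=4,i=1: acc = 71+4 = 75
p=4,i=2: acc = 75+8 = 83
p=4,i=3: acc = 83+12 = 95
p=4,i=4: acc = 95+16 = 111
p=4,i=5: acc = 111+20 = 131
p=4,i=6: acc = 131+24 = 155

155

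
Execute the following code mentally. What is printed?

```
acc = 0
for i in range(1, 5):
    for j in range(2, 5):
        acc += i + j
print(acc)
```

i=1,j=2: acc = 0+3 = 3
i=1,j=3: acc = 3+4 = 7
i=1,j=4: acc = 7+5 = 12
i=2,j=2: acc = 12+4 = 16
i=2,j=3: acc = 16+5 = 21
i=2,j=4: acc = 21+6 = 27
i=3,j=2: acc = 27+5 = 32
i=3,j=3: acc = 32+6 = 38
i=3,j=4: acc = 38+7 = 45
i=4,j=2: acc = 45+6 = 51
i=4,j=3: acc = 51+7 = 58
i=4,j=4: acc = 58+8 = 66

66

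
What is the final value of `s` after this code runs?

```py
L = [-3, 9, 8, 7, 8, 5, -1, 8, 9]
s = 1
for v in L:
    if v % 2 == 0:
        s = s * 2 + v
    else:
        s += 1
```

v=-3: not even, s = 1+1 = 2
v=9: not even, s = 2+1 = 3
v=8: even, s = 3*2+8 = 14
v=7: not even, s = 14+1 = 15
v=8: even, s = 15*2+8 = 38
v=5: not even, s = 38+1 = 39
v=-1: not even, s = 39+1 = 40
v=8: even, s = 40*2+8 = 88
v=9: not even, s = 88+1 = 89

89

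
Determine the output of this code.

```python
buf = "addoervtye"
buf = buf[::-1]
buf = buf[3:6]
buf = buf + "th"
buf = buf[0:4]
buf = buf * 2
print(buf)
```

vretvret

reverse → 'eytvreodda'
slice [3:6] → 'vre'
+ 'th' → 'vreth'
slice [0:4] → 'vret'
repeat ×2 → 'vretvret'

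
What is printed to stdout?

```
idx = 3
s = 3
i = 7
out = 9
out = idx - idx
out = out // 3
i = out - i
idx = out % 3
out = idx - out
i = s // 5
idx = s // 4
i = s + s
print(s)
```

3

out = 3-3 = 0
out = 0//3 = 0
i = 0-7 = -7
idx = 0%3 = 0
out = 0-0 = 0
i = 3//5 = 0
idx = 3//4 = 0
i = 3+3 = 6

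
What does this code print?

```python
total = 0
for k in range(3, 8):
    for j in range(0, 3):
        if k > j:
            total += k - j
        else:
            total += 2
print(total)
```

60

k=3,j=0: 3>0, total = 0+3 = 3
k=3,j=1: 3>1, total = 3+2 = 5
k=3,j=2: 3>2, total = 5+1 = 6
k=4,j=0: 4>0, total = 6+4 = 10
k=4,j=1: 4>1, total = 10+3 = 13
k=4,j=2: 4>2, total = 13+2 = 15
k=5,j=0: 5>0, total = 15+5 = 20
k=5,j=1: 5>1, total = 20+4 = 24
k=5,j=2: 5>2, total = 24+3 = 27
k=6,j=0: 6>0, total = 27+6 = 33
k=6,j=1: 6>1, total = 33+5 = 38
k=6,j=2: 6>2, total = 38+4 = 42
k=7,j=0: 7>0, total = 42+7 = 49
k=7,j=1: 7>1, total = 49+6 = 55
k=7,j=2: 7>2, total = 55+5 = 60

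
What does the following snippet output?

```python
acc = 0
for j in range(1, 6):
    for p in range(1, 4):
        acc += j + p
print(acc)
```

j=1,p=1: acc = 0+2 = 2
j=1,p=2: acc = 2+3 = 5
j=1,p=3: acc = 5+4 = 9
j=2,p=1: acc = 9+3 = 12
j=2,p=2: acc = 12+4 = 16
j=2,p=3: acc = 16+5 = 21
j=3,p=1: acc = 21+4 = 25
j=3,p=2: acc = 25+5 = 30
j=3,p=3: acc = 30+6 = 36
j=4,p=1: acc = 36+5 = 41
j=4,p=2: acc = 41+6 = 47
j=4,p=3: acc = 47+7 = 54
j=5,p=1: acc = 54+6 = 60
j=5,p=2: acc = 60+7 = 67
j=5,p=3: acc = 67+8 = 75

75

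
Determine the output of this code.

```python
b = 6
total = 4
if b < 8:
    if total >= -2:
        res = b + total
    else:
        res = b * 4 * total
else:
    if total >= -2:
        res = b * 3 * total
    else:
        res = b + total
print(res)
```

10

b=6, total=4
b < 8 is True; total >= -2 is True
→ res = b + total = 10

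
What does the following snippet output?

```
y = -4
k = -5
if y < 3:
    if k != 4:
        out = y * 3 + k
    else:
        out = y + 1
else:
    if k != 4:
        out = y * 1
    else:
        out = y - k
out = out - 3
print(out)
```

y=-4, k=-5
y < 3 is True; k != 4 is True
→ out = y * 3 + k = -17
out = (-17)-3 = -20

-20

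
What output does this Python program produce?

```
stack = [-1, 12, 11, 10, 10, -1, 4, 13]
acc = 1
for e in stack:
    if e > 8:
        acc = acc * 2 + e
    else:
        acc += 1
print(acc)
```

e=-1: not >8, acc = 1+1 = 2
e=12: >8, acc = 2*2+12 = 16
e=11: >8, acc = 16*2+11 = 43
e=10: >8, acc = 43*2+10 = 96
e=10: >8, acc = 96*2+10 = 202
e=-1: not >8, acc = 202+1 = 203
e=4: not >8, acc = 203+1 = 204
e=13: >8, acc = 204*2+13 = 421

421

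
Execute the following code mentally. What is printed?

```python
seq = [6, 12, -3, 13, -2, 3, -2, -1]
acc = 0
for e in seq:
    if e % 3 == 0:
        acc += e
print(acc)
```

18

e=6: %3==0, acc = 0+6 = 6
e=12: %3==0, acc = 6+12 = 18
e=-3: %3==0, acc = 18+(-3) = 15
e=13: not %3==0
e=-2: not %3==0
e=3: %3==0, acc = 15+3 = 18
e=-2: not %3==0
e=-1: not %3==0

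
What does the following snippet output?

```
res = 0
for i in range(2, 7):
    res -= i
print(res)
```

i=2: res = 0-2 = -2
i=3: res = (-2)-3 = -5
i=4: res = (-5)-4 = -9
i=5: res = (-9)-5 = -14
i=6: res = (-14)-6 = -20

-20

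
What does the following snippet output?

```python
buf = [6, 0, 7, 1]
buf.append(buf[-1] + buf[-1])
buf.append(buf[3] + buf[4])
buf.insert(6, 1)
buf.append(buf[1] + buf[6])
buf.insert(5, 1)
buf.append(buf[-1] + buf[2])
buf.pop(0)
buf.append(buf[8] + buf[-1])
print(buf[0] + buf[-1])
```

16

append buf[-1]+buf[-1] = 1+1 = 2 → [6, 0, 7, 1, 2]
append buf[3]+buf[4] = 1+2 = 3 → [6, 0, 7, 1, 2, 3]
insert 1 at 6 → [6, 0, 7, 1, 2, 3, 1]
append buf[1]+buf[6] = 0+1 = 1 → [6, 0, 7, 1, 2, 3, 1, 1]
insert 1 at 5 → [6, 0, 7, 1, 2, 1, 3, 1, 1]
append buf[-1]+buf[2] = 1+7 = 8 → [6, 0, 7, 1, 2, 1, 3, 1, 1, 8]
pop(0) removes 6 → [0, 7, 1, 2, 1, 3, 1, 1, 8]
append buf[8]+buf[-1] = 8+8 = 16 → [0, 7, 1, 2, 1, 3, 1, 1, 8, 16]
buf[0]+buf[-1] = 0+16 = 16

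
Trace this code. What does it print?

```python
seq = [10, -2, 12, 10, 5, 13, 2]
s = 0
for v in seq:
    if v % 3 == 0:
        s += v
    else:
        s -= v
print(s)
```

-26

v=10: not %3==0, s = 0-10 = -10
v=-2: not %3==0, s = (-10)-(-2) = -8
v=12: %3==0, s = (-8)+12 = 4
v=10: not %3==0, s = 4-10 = -6
v=5: not %3==0, s = (-6)-5 = -11
v=13: not %3==0, s = (-11)-13 = -24
v=2: not %3==0, s = (-24)-2 = -26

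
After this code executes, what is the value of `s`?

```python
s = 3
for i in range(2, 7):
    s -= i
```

-17

i=2: s = 3-2 = 1
i=3: s = 1-3 = -2
i=4: s = (-2)-4 = -6
i=5: s = (-6)-5 = -11
i=6: s = (-11)-6 = -17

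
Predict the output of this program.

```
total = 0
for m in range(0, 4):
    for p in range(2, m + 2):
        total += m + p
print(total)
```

30

m=1,p=2: total = 0+3 = 3
m=2,p=2: total = 3+4 = 7
m=2,p=3: total = 7+5 = 12
m=3,p=2: total = 12+5 = 17
m=3,p=3: total = 17+6 = 23
m=3,p=4: total = 23+7 = 30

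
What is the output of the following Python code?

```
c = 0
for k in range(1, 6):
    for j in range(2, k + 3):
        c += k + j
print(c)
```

145

k=1,j=2: c = 0+3 = 3
k=1,j=3: c = 3+4 = 7
k=2,j=2: c = 7+4 = 11
k=2,j=3: c = 11+5 = 16
k=2,j=4: c = 16+6 = 22
k=3,j=2: c = 22+5 = 27
k=3,j=3: c = 27+6 = 33
k=3,j=4: c = 33+7 = 40
k=3,j=5: c = 40+8 = 48
k=4,j=2: c = 48+6 = 54
k=4,j=3: c = 54+7 = 61
k=4,j=4: c = 61+8 = 69
k=4,j=5: c = 69+9 = 78
k=4,j=6: c = 78+10 = 88
k=5,j=2: c = 88+7 = 95
k=5,j=3: c = 95+8 = 103
k=5,j=4: c = 103+9 = 112
k=5,j=5: c = 112+10 = 122
k=5,j=6: c = 122+11 = 133
k=5,j=7: c = 133+12 = 145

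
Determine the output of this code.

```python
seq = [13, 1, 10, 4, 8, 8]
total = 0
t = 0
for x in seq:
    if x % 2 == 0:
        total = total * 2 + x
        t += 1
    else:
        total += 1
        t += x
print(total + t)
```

170

x=13: not even, total = 0+1 = 1; t=13
x=1: not even, total = 1+1 = 2; t=14
x=10: even, total = 2*2+10 = 14; t=15
x=4: even, total = 14*2+4 = 32; t=16
x=8: even, total = 32*2+8 = 72; t=17
x=8: even, total = 72*2+8 = 152; t=18
total+t = 152+18 = 170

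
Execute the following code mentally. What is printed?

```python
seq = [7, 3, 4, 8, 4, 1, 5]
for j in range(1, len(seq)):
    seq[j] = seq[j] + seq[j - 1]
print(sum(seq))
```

j=1: seq[1] = 3+7 = 10 → [7, 10, 4, 8, 4, 1, 5]
j=2: seq[2] = 4+10 = 14 → [7, 10, 14, 8, 4, 1, 5]
j=3: seq[3] = 8+14 = 22 → [7, 10, 14, 22, 4, 1, 5]
j=4: seq[4] = 4+22 = 26 → [7, 10, 14, 22, 26, 1, 5]
j=5: seq[5] = 1+26 = 27 → [7, 10, 14, 22, 26, 27, 5]
j=6: seq[6] = 5+27 = 32 → [7, 10, 14, 22, 26, 27, 32]
sum = 138

138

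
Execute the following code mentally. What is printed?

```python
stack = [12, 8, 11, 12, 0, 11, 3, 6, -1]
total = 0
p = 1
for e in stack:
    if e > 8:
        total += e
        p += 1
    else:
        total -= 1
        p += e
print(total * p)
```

861

e=12: >8, total = 0+12 = 12; p=2
e=8: not >8, total = 12-1 = 11; p=10
e=11: >8, total = 11+11 = 22; p=11
e=12: >8, total = 22+12 = 34; p=12
e=0: not >8, total = 34-1 = 33; p=12
e=11: >8, total = 33+11 = 44; p=13
e=3: not >8, total = 44-1 = 43; p=16
e=6: not >8, total = 43-1 = 42; p=22
e=-1: not >8, total = 42-1 = 41; p=21
total*p = 41*21 = 861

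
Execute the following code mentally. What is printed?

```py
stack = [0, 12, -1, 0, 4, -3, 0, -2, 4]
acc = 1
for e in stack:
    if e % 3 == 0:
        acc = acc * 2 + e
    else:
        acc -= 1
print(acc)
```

108

e=0: %3==0, acc = 1*2+0 = 2
e=12: %3==0, acc = 2*2+12 = 16
e=-1: not %3==0, acc = 16-1 = 15
e=0: %3==0, acc = 15*2+0 = 30
e=4: not %3==0, acc = 30-1 = 29
e=-3: %3==0, acc = 29*2+(-3) = 55
e=0: %3==0, acc = 55*2+0 = 110
e=-2: not %3==0, acc = 110-1 = 109
e=4: not %3==0, acc = 109-1 = 108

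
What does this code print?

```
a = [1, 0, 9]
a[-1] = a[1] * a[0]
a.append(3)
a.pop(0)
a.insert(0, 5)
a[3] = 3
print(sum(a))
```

a[-1] = a[1]*a[0] = 0*1 = 0 → [1, 0, 0]
append 3 → [1, 0, 0, 3]
pop(0) removes 1 → [0, 0, 3]
insert 5 at 0 → [5, 0, 0, 3]
a[3] = 3 → [5, 0, 0, 3]
sum = 8

8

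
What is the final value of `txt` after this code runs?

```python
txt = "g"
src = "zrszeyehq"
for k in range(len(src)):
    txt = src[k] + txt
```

'qheyezsrzg'

k=0: prepend 'z' → 'zg'
k=1: prepend 'r' → 'rzg'
k=2: prepend 's' → 'srzg'
k=3: prepend 'z' → 'zsrzg'
k=4: prepend 'e' → 'ezsrzg'
k=5: prepend 'y' → 'yezsrzg'
k=6: prepend 'e' → 'eyezsrzg'
k=7: prepend 'h' → 'heyezsrzg'
k=8: prepend 'q' → 'qheyezsrzg'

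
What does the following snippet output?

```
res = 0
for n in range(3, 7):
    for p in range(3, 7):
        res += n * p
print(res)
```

n=3,p=3: res = 0+9 = 9
n=3,p=4: res = 9+12 = 21
n=3,p=5: res = 21+15 = 36
n=3,p=6: res = 36+18 = 54
n=4,p=3: res = 54+12 = 66
n=4,p=4: res = 66+16 = 82
n=4,p=5: res = 82+20 = 102
n=4,p=6: res = 102+24 = 126
n=5,p=3: res = 126+15 = 141
n=5,p=4: res = 141+20 = 161
n=5,p=5: res = 161+25 = 186
n=5,p=6: res = 186+30 = 216
n=6,p=3: res = 216+18 = 234
n=6,p=4: res = 234+24 = 258
n=6,p=5: res = 258+30 = 288
n=6,p=6: res = 288+36 = 324

324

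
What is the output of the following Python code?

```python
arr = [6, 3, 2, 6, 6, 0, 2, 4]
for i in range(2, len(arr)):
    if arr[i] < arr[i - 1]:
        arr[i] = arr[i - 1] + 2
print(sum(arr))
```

i=2: 2<3, arr[2] = 3+2 = 5 → [6, 3, 5, 6, 6, 0, 2, 4]
i=3: 6>=5, unchanged → [6, 3, 5, 6, 6, 0, 2, 4]
i=4: 6>=6, unchanged → [6, 3, 5, 6, 6, 0, 2, 4]
i=5: 0<6, arr[5] = 6+2 = 8 → [6, 3, 5, 6, 6, 8, 2, 4]
i=6: 2<8, arr[6] = 8+2 = 10 → [6, 3, 5, 6, 6, 8, 10, 4]
i=7: 4<10, arr[7] = 10+2 = 12 → [6, 3, 5, 6, 6, 8, 10, 12]
sum = 56

56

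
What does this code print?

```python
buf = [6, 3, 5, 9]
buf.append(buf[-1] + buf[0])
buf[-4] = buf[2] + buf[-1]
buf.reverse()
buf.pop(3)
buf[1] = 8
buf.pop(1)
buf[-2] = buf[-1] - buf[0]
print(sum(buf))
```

append buf[-1]+buf[0] = 9+6 = 15 → [6, 3, 5, 9, 15]
buf[-4] = buf[2]+buf[-1] = 5+15 = 20 → [6, 20, 5, 9, 15]
reverse → [15, 9, 5, 20, 6]
pop(3) removes 20 → [15, 9, 5, 6]
buf[1] = 8 → [15, 8, 5, 6]
pop(1) removes 8 → [15, 5, 6]
buf[-2] = buf[-1]-buf[0] = 6-15 = -9 → [15, -9, 6]
sum = 12

12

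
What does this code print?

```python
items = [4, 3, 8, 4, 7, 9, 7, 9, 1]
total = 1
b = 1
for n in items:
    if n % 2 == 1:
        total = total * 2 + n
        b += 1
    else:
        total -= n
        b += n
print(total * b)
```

-5727

n=4: not odd, total = 1-4 = -3; b=5
n=3: odd, total = (-3)*2+3 = -3; b=6
n=8: not odd, total = (-3)-8 = -11; b=14
n=4: not odd, total = (-11)-4 = -15; b=18
n=7: odd, total = (-15)*2+7 = -23; b=19
n=9: odd, total = (-23)*2+9 = -37; b=20
n=7: odd, total = (-37)*2+7 = -67; b=21
n=9: odd, total = (-67)*2+9 = -125; b=22
n=1: odd, total = (-125)*2+1 = -249; b=23
total*b = (-249)*23 = -5727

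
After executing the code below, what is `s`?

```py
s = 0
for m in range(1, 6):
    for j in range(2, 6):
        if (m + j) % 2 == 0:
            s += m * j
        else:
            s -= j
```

m=1,j=2: odd sum, s = 0-2 = -2
m=1,j=3: even sum, s = (-2)+3 = 1
m=1,j=4: odd sum, s = 1-4 = -3
m=1,j=5: even sum, s = (-3)+5 = 2
m=2,j=2: even sum, s = 2+4 = 6
m=2,j=3: odd sum, s = 6-3 = 3
m=2,j=4: even sum, s = 3+8 = 11
m=2,j=5: odd sum, s = 11-5 = 6
m=3,j=2: odd sum, s = 6-2 = 4
m=3,j=3: even sum, s = 4+9 = 13
m=3,j=4: odd sum, s = 13-4 = 9
m=3,j=5: even sum, s = 9+15 = 24
m=4,j=2: even sum, s = 24+8 = 32
m=4,j=3: odd sum, s = 32-3 = 29
m=4,j=4: even sum, s = 29+16 = 45
m=4,j=5: odd sum, s = 45-5 = 40
m=5,j=2: odd sum, s = 40-2 = 38
m=5,j=3: even sum, s = 38+15 = 53
m=5,j=4: odd sum, s = 53-4 = 49
m=5,j=5: even sum, s = 49+25 = 74

74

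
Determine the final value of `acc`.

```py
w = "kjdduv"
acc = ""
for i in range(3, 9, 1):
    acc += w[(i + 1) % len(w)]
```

'uvkjdd'

i=3: add w[4]='u' → 'u'
i=4: add w[5]='v' → 'uv'
i=5: add w[0]='k' → 'uvk'
i=6: add w[1]='j' → 'uvkj'
i=7: add w[2]='d' → 'uvkjd'
i=8: add w[3]='d' → 'uvkjdd'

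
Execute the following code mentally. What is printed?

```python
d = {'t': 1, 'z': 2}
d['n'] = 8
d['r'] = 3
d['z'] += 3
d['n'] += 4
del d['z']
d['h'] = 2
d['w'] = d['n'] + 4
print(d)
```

d['n'] = 8 → {'t': 1, 'z': 2, 'n': 8}
d['r'] = 3 → {'t': 1, 'z': 2, 'n': 8, 'r': 3}
d['z'] = 2+3 = 5 → {'t': 1, 'z': 5, 'n': 8, 'r': 3}
d['n'] = 8+4 = 12 → {'t': 1, 'z': 5, 'n': 12, 'r': 3}
del 'z' → {'t': 1, 'n': 12, 'r': 3}
d['h'] = 2 → {'t': 1, 'n': 12, 'r': 3, 'h': 2}
d['w'] = d['n']+4 = 16 → {'t': 1, 'n': 12, 'r': 3, 'h': 2, 'w': 16}

{'t': 1, 'n': 12, 'r': 3, 'h': 2, 'w': 16}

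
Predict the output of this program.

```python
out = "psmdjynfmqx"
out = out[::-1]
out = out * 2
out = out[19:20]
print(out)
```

reverse → 'xqmfnyjdmsp'
repeat ×2 → 'xqmfnyjdmspxqmfnyjdmsp'
slice [19:20] → 'm'

m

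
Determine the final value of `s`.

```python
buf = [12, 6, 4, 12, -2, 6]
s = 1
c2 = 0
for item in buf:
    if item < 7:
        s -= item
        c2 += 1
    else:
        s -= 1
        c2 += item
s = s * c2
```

item=12: not <7, s = 1-1 = 0; c2=12
item=6: <7, s = 0-6 = -6; c2=13
item=4: <7, s = (-6)-4 = -10; c2=14
item=12: not <7, s = (-10)-1 = -11; c2=26
item=-2: <7, s = (-11)-(-2) = -9; c2=27
item=6: <7, s = (-9)-6 = -15; c2=28
s*c2 = (-15)*28 = -420

-420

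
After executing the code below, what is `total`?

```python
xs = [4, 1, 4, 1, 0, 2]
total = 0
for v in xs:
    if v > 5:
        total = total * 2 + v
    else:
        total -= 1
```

v=4: not >5, total = 0-1 = -1
v=1: not >5, total = (-1)-1 = -2
v=4: not >5, total = (-2)-1 = -3
v=1: not >5, total = (-3)-1 = -4
v=0: not >5, total = (-4)-1 = -5
v=2: not >5, total = (-5)-1 = -6

-6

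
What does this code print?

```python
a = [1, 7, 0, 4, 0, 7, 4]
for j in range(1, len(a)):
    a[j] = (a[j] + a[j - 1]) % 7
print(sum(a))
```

20

j=1: a[1] = (7+1)%7 = 1 → [1, 1, 0, 4, 0, 7, 4]
j=2: a[2] = (0+1)%7 = 1 → [1, 1, 1, 4, 0, 7, 4]
j=3: a[3] = (4+1)%7 = 5 → [1, 1, 1, 5, 0, 7, 4]
j=4: a[4] = (0+5)%7 = 5 → [1, 1, 1, 5, 5, 7, 4]
j=5: a[5] = (7+5)%7 = 5 → [1, 1, 1, 5, 5, 5, 4]
j=6: a[6] = (4+5)%7 = 2 → [1, 1, 1, 5, 5, 5, 2]
sum = 20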